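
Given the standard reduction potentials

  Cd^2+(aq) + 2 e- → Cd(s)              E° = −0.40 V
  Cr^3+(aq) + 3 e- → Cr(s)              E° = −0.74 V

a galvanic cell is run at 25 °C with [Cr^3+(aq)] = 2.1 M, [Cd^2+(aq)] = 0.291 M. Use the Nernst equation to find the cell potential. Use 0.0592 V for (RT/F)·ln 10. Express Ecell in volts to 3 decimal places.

The Cd²⁺/Cd couple has the more positive E°, so it is the cathode; Cr³⁺/Cr is the anode.
The standard potential is −0.40 − (−0.74) = +0.34 V and the balanced reaction transfers n = 6 electrons.
For the overall reaction 3 Cd^2+(aq) + 2 Cr(s) → 3 Cd(s) + 2 Cr^3+(aq), Q = [Cr^3+(aq)]^2 / [Cd^2+(aq)]^3 = 179, giving log Q = 2.253.
Applying E = E° − (RT ln10/nF)·log Q gives +0.34 − (0.0592/6)(2.253) = +0.318 V.

+0.318 V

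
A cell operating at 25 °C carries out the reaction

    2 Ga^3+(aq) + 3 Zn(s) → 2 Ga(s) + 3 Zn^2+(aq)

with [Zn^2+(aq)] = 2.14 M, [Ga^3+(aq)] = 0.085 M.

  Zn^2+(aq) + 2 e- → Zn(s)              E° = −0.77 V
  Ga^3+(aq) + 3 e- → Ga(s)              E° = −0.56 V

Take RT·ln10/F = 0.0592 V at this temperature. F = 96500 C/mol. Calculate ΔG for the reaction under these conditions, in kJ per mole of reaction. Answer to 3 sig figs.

−104 kJ/mol

The standard cell potential is −0.56 − (−0.77) = +0.21 V, with n = 6 electrons in the balanced equation.
Q = [Zn^2+(aq)]^3 / [Ga^3+(aq)]^2 = 1.36×10^3, so log Q = 3.132 and E = +0.21 − (0.0592/6)(3.132) = +0.1791 V.
ΔG = −nFE = −(6)(96500)(+0.1791) J/mol = −104 kJ/mol.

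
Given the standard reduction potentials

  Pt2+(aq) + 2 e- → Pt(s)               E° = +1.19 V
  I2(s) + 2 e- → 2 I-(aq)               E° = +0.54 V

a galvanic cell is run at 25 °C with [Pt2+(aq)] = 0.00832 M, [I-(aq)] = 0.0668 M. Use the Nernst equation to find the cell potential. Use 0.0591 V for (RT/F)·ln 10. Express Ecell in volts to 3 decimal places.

Since E°(Pt²⁺/Pt) > E°(I₂/I⁻), Pt²⁺/Pt serves as the cathode.
E°cell = E°cat − E°an = +1.19 − (+0.54) = +0.65 V; n = 2.
The balanced reaction is Pt2+(aq) + 2 I-(aq) → Pt(s) + I2(s), so Q = 1 / ([Pt2+(aq)]·[I-(aq)]^2) = 2.69×10^4 and log Q = 4.430.
Applying E = E° − (RT ln10/nF)·log Q gives +0.65 − (0.0591/2)(4.430) = +0.519 V.

+0.519 V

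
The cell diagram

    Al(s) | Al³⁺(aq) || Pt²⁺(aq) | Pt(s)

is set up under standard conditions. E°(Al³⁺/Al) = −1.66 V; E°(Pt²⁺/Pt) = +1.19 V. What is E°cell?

+2.85 V

By convention the left-hand electrode in cell notation is the anode (oxidation) and the right-hand electrode is the cathode (reduction).
E°cell = E°(right) − E°(left) = +1.19 − (−1.66) = +2.85 V.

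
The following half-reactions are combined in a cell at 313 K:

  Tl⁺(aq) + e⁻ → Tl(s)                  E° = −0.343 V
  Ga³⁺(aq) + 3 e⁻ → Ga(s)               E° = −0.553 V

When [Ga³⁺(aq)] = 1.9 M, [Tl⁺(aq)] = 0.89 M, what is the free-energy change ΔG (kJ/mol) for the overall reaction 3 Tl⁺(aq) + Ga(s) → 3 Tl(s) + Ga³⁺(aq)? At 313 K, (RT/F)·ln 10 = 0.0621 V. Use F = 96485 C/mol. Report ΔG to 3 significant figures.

−58.2 kJ/mol

E°cell = −0.343 − (−0.553) = +0.210 V; the balanced reaction transfers n = 3 electrons.
Q = [Ga³⁺(aq)] / [Tl⁺(aq)]^3 = 2.7, so log Q = 0.431 and E = +0.210 − (0.0621/3)(0.431) = +0.2011 V.
ΔG = −nFE = −(3)(96485)(+0.2011) J/mol = −58.2 kJ/mol.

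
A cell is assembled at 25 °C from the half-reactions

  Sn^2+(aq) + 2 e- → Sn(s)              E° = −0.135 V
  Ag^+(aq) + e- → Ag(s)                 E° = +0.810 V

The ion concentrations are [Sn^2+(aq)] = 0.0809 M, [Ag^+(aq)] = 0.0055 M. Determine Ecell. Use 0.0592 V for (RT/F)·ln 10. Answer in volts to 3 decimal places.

+0.844 V

The Ag⁺/Ag couple has the more positive E°, so it is the cathode; Sn²⁺/Sn is the anode.
E°cell = +0.810 − (−0.135) = +0.945 V, with n = 2 electrons transferred.
For the overall reaction 2 Ag^+(aq) + Sn(s) → 2 Ag(s) + Sn^2+(aq), Q = [Sn^2+(aq)] / [Ag^+(aq)]^2 = 2.67×10^3, giving log Q = 3.427.
E = E° − (0.0592/n)·log Q = +0.945 − (0.0592/2)(3.427) = +0.844 V.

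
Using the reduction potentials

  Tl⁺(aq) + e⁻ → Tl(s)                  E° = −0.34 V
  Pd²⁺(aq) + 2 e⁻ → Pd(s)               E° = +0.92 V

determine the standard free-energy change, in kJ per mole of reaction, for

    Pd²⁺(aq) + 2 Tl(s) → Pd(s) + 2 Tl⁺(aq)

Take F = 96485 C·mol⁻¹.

−243 kJ/mol

In the reaction as written Pd²⁺(aq) is reduced, so the Pd²⁺/Pd couple is the cathode and Tl⁺/Tl is the anode.
E°cell = +0.92 − (−0.34) = +1.26 V; balancing electrons gives n = 2.
ΔG° = −nFE°cell = −(2)(96485)(+1.26) J/mol = −243 kJ/mol.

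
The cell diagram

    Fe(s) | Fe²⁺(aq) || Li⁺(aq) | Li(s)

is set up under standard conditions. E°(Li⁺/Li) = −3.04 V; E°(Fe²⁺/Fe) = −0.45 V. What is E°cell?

By convention the left-hand electrode in cell notation is the anode (oxidation) and the right-hand electrode is the cathode (reduction).
E°cell = E°(right) − E°(left) = −3.04 − (−0.45) = −2.59 V.
The negative sign shows that, as written, the cell would require an external voltage to drive the reaction.

−2.59 V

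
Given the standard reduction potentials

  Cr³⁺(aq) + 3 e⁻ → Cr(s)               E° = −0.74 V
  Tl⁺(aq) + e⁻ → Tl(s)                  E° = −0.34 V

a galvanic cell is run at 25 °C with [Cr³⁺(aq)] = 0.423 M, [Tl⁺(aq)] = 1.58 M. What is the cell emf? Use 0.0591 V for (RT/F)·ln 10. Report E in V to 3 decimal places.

Since E°(Tl⁺/Tl) > E°(Cr³⁺/Cr), Tl⁺/Tl serves as the cathode.
The standard potential is −0.34 − (−0.74) = +0.40 V and the balanced reaction transfers n = 3 electrons.
Balancing gives 3 Tl⁺(aq) + Cr(s) → 3 Tl(s) + Cr³⁺(aq); hence Q = [Cr³⁺(aq)] / [Tl⁺(aq)]^3 = 0.107 (log Q = −0.970).
Applying E = E° − (RT ln10/nF)·log Q gives +0.40 − (0.0591/3)(−0.970) = +0.419 V.

+0.419 V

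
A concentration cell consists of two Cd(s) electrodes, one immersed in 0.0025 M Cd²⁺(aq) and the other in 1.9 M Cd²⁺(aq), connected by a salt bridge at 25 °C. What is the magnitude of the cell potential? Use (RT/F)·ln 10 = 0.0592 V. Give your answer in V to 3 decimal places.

For a concentration cell E°cell = 0, since both electrodes use the same couple.
The compartment with the higher Cd²⁺(aq) concentration (1.9 M) acts as the cathode; ions are reduced there and produced at the dilute (0.0025 M) anode.
With n = 2, Ecell = −(0.0592/2)·log([dilute]/[conc]) = −(0.0592/2)·log(0.0025/1.9) = +0.085 V.

0.085 V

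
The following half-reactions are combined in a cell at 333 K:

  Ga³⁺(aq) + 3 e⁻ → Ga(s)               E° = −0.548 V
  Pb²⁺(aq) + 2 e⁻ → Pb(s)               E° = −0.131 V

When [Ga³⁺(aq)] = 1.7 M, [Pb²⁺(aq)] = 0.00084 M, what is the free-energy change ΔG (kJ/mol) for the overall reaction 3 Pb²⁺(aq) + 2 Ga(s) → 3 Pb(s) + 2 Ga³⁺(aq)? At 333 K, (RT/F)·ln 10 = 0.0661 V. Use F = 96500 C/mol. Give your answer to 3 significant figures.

With Pb²⁺/Pb reduced at the cathode, E°cell = −0.131 − (−0.548) = +0.417 V and n = 6.
Q = [Ga³⁺(aq)]^2 / [Pb²⁺(aq)]^3 = 4.88×10^9, so log Q = 9.688 and E = +0.417 − (0.0661/6)(9.688) = +0.3103 V.
Then ΔG = −nFE = −6 × 96500 × +0.3103 J/mol = −180 kJ/mol.

−180 kJ/mol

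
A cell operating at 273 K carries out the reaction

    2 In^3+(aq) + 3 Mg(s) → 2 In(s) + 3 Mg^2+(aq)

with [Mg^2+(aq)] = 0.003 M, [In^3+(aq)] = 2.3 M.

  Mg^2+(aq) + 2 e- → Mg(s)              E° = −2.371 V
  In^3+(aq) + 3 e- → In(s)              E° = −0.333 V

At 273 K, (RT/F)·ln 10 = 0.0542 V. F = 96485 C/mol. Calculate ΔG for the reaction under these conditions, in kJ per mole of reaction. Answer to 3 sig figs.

−1220 kJ/mol

The standard cell potential is −0.333 − (−2.371) = +2.038 V, with n = 6 electrons in the balanced equation.
Here Q = [Mg^2+(aq)]^3 / [In^3+(aq)]^2 = 5.1×10^−9 (log Q = −8.292), giving E = +2.038 − (0.0542/6)·(−8.292) = +2.1129 V.
Finally ΔG = −nFE = −(6)(96485 C/mol)(+2.1129 V) = −1220 kJ/mol.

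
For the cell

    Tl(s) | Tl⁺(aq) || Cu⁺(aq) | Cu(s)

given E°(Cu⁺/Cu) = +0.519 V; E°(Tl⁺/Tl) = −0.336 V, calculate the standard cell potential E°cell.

By convention the left-hand electrode in cell notation is the anode (oxidation) and the right-hand electrode is the cathode (reduction).
E°cell = E°(right) − E°(left) = +0.519 − (−0.336) = +0.855 V.

+0.855 V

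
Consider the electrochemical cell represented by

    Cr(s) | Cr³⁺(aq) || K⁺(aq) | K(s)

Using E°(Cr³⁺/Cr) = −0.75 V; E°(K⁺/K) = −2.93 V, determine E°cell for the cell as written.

−2.18 V

By convention the left-hand electrode in cell notation is the anode (oxidation) and the right-hand electrode is the cathode (reduction).
E°cell = E°(right) − E°(left) = −2.93 − (−0.75) = −2.18 V.
The negative sign shows that, as written, the cell would require an external voltage to drive the reaction.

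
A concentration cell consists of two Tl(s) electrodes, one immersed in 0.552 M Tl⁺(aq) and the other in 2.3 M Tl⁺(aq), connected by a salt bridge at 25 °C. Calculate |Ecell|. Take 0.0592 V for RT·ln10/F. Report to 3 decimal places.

For a concentration cell E°cell = 0, since both electrodes use the same couple.
The compartment with the higher Tl⁺(aq) concentration (2.3 M) acts as the cathode; ions are reduced there and produced at the dilute (0.552 M) anode.
With n = 1, Ecell = −(0.0592/1)·log([dilute]/[conc]) = −(0.0592/1)·log(0.552/2.3) = +0.037 V.

0.037 V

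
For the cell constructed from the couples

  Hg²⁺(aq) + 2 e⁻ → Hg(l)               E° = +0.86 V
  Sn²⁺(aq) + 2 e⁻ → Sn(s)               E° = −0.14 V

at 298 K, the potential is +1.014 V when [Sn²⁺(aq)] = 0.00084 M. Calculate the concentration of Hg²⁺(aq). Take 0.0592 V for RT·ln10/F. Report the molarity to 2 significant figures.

With Hg²⁺/Hg at the cathode and Sn²⁺/Sn at the anode, E°cell = +0.86 − (−0.14) = +1.00 V (n = 2).
From the Nernst equation, log Q = n(E° − E)/0.0592 = 2·(+1.00 − (+1.014))/0.0592 = −0.473.
Balancing electrons gives Hg²⁺(aq) + Sn(s) → Hg(l) + Sn²⁺(aq); thus Q = [Sn²⁺(aq)] / [Hg²⁺(aq)].
Substituting the known concentrations and solving, log [Hg²⁺(aq)] = −2.603 and [Hg²⁺(aq)] = 0.0025 M.

0.0025 M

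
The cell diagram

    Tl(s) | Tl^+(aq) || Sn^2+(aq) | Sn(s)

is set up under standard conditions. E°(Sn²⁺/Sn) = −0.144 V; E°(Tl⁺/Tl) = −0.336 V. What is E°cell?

By convention the left-hand electrode in cell notation is the anode (oxidation) and the right-hand electrode is the cathode (reduction).
E°cell = E°(right) − E°(left) = −0.144 − (−0.336) = +0.192 V.

+0.192 V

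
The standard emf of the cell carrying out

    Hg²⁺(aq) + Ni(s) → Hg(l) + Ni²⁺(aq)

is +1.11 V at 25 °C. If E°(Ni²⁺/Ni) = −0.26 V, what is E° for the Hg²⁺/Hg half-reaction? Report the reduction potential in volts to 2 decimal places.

In the reaction as written the Hg²⁺/Hg couple is reduced (cathode) and Ni²⁺/Ni is oxidized (anode), so E°cell = E°(Hg²⁺/Hg) − E°(Ni²⁺/Ni).
E°(Hg²⁺/Hg) = E°cell + E°(anode) = +1.11 + (−0.26) = +0.85 V.

+0.85 V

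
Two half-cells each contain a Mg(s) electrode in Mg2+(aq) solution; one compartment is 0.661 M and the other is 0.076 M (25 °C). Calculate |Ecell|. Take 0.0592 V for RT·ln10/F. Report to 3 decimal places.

0.028 V

For a concentration cell E°cell = 0, since both electrodes use the same couple.
The compartment with the higher Mg2+(aq) concentration (0.661 M) acts as the cathode; ions are reduced there and produced at the dilute (0.076 M) anode.
With n = 2, Ecell = −(0.0592/2)·log([dilute]/[conc]) = −(0.0592/2)·log(0.076/0.661) = +0.028 V.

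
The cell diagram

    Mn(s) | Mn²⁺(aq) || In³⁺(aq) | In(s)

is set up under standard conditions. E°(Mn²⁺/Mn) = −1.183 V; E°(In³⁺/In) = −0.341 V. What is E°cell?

By convention the left-hand electrode in cell notation is the anode (oxidation) and the right-hand electrode is the cathode (reduction).
E°cell = E°(right) − E°(left) = −0.341 − (−1.183) = +0.842 V.

+0.842 V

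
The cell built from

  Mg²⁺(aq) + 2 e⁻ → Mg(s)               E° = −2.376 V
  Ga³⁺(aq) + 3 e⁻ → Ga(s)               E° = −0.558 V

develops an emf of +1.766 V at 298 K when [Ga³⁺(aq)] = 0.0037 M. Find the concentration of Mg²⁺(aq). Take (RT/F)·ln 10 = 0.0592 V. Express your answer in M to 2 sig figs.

Ga³⁺/Ga is the cathode (higher E°); E°cell = −0.558 − (−2.376) = +1.818 V with n = 6.
Since E = E° − (0.0592/n)·log Q, log Q = n(E° − E)/0.0592 = 5.270.
Balancing electrons gives 2 Ga³⁺(aq) + 3 Mg(s) → 2 Ga(s) + 3 Mg²⁺(aq); thus Q = [Mg²⁺(aq)]^3 / [Ga³⁺(aq)]^2.
Substituting the known concentrations and solving, log [Mg²⁺(aq)] = 0.135 and [Mg²⁺(aq)] = 1.4 M.

1.4 M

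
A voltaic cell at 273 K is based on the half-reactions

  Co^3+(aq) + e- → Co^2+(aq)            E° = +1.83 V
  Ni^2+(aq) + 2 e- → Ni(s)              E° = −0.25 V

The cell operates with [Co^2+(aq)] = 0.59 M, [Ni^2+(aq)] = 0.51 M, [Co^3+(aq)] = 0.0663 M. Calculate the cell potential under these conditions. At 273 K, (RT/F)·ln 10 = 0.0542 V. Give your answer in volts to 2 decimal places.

+2.04 V

Since E°(Co³⁺/Co²⁺) > E°(Ni²⁺/Ni), Co³⁺/Co²⁺ serves as the cathode.
The standard potential is +1.83 − (−0.25) = +2.08 V and the balanced reaction transfers n = 2 electrons.
The balanced reaction is 2 Co^3+(aq) + Ni(s) → 2 Co^2+(aq) + Ni^2+(aq), so Q = ([Co^2+(aq)]^2·[Ni^2+(aq)]) / [Co^3+(aq)]^2 = 40.4 and log Q = 1.606.
By the Nernst equation, E = +2.08 − (0.0542/2)·(1.606) = +2.04 V.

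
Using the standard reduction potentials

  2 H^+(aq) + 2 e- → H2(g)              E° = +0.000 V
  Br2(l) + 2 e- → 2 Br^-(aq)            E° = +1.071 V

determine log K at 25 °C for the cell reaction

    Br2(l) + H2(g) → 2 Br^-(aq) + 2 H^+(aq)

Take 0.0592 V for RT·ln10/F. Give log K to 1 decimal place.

log K = 36.2

The Br₂/Br⁻ couple is reduced (cathode); E°cell = +1.071 − (+0.000) = +1.071 V with n = 2.
At equilibrium E = 0, so log K = nE°cell / 0.0592 = (2)(+1.071) / 0.0592 = 36.2.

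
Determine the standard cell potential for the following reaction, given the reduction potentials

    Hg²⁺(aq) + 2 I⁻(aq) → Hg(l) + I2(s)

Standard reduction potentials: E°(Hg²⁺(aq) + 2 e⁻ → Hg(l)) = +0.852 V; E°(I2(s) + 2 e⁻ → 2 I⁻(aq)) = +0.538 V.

+0.314 V

Hg²⁺(aq) gains electrons, so the Hg²⁺/Hg couple is the cathode; the I₂/I⁻ couple is the anode.
E°cell = E°(cathode) − E°(anode) = +0.852 − (+0.538) = +0.314 V.
The positive value indicates the reaction is spontaneous as written.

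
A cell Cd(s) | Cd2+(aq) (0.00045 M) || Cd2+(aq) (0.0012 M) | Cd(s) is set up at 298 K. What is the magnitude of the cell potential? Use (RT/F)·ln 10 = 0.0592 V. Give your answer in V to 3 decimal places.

0.013 V

For a concentration cell E°cell = 0, since both electrodes use the same couple.
The compartment with the higher Cd2+(aq) concentration (0.0012 M) acts as the cathode; ions are reduced there and produced at the dilute (0.00045 M) anode.
With n = 2, Ecell = −(0.0592/2)·log([dilute]/[conc]) = −(0.0592/2)·log(0.00045/0.0012) = +0.013 V.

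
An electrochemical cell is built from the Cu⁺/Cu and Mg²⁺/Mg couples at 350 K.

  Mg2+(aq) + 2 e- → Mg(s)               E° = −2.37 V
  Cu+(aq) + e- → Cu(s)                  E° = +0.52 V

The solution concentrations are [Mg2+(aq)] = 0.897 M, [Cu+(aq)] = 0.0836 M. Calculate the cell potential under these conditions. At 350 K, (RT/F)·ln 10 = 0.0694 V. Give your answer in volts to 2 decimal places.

The Cu⁺/Cu couple has the more positive E°, so it is the cathode; Mg²⁺/Mg is the anode.
E°cell = E°cat − E°an = +0.52 − (−2.37) = +2.89 V; n = 2.
Balancing gives 2 Cu+(aq) + Mg(s) → 2 Cu(s) + Mg2+(aq); hence Q = [Mg2+(aq)] / [Cu+(aq)]^2 = 128 (log Q = 2.108).
By the Nernst equation, E = +2.89 − (0.0694/2)·(2.108) = +2.82 V.

+2.82 V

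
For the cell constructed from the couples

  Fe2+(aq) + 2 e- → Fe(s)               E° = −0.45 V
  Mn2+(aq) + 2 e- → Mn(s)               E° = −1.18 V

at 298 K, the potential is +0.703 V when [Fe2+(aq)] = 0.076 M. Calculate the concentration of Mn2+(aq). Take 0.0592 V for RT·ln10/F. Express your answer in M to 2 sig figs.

0.62 M

With Fe²⁺/Fe at the cathode and Mn²⁺/Mn at the anode, E°cell = −0.45 − (−1.18) = +0.73 V (n = 2).
Since E = E° − (0.0592/n)·log Q, log Q = n(E° − E)/0.0592 = 0.912.
For Fe2+(aq) + Mn(s) → Fe(s) + Mn2+(aq), the reaction quotient is Q = [Mn2+(aq)] / [Fe2+(aq)].
Substituting the known concentrations and solving, log [Mn2+(aq)] = −0.207 and [Mn2+(aq)] = 0.62 M.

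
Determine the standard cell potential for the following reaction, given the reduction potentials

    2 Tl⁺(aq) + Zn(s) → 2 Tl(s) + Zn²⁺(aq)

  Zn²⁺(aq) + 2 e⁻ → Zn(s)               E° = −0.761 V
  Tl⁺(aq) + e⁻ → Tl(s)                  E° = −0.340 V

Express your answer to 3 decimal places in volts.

+0.421 V

Tl⁺(aq) gains electrons, so the Tl⁺/Tl couple is the cathode; the Zn²⁺/Zn couple is the anode.
E°cell = E°(cathode) − E°(anode) = −0.340 − (−0.761) = +0.421 V.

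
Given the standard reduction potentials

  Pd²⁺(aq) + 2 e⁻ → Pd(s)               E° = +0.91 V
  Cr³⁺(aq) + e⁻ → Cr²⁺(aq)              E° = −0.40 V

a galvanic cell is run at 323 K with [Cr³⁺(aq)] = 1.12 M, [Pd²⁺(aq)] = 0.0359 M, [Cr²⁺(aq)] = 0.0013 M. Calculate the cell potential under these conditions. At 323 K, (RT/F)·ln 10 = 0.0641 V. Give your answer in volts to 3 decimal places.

+1.076 V

Since E°(Pd²⁺/Pd) > E°(Cr³⁺/Cr²⁺), Pd²⁺/Pd serves as the cathode.
The standard potential is +0.91 − (−0.40) = +1.31 V and the balanced reaction transfers n = 2 electrons.
The balanced reaction is Pd²⁺(aq) + 2 Cr²⁺(aq) → Pd(s) + 2 Cr³⁺(aq), so Q = [Cr³⁺(aq)]^2 / ([Pd²⁺(aq)]·[Cr²⁺(aq)]^2) = 2.07×10^7 and log Q = 7.315.
By the Nernst equation, E = +1.31 − (0.0641/2)·(7.315) = +1.076 V.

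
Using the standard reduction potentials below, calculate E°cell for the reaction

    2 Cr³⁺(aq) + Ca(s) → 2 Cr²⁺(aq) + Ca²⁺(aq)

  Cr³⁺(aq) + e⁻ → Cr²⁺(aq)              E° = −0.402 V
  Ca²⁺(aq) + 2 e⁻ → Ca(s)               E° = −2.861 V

+2.459 V

Cr³⁺(aq) gains electrons, so the Cr³⁺/Cr²⁺ couple is the cathode; the Ca²⁺/Ca couple is the anode.
E°cell = E°(cathode) − E°(anode) = −0.402 − (−2.861) = +2.459 V.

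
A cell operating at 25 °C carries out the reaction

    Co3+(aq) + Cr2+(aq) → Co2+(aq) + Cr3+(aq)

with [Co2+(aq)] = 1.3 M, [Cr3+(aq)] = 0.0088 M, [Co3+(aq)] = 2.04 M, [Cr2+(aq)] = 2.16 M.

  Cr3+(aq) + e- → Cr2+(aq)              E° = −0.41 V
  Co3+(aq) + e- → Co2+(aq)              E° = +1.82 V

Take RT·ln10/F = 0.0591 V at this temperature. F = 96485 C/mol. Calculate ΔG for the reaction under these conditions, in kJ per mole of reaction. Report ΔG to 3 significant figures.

−230 kJ/mol

The standard cell potential is +1.82 − (−0.41) = +2.23 V, with n = 1 electron in the balanced equation.
Q = ([Co2+(aq)]·[Cr3+(aq)]) / ([Co3+(aq)]·[Cr2+(aq)]) = 0.0026, so log Q = −2.586 and E = +2.23 − (0.0591/1)(−2.586) = +2.3828 V.
Then ΔG = −nFE = −1 × 96485 × +2.3828 J/mol = −230 kJ/mol.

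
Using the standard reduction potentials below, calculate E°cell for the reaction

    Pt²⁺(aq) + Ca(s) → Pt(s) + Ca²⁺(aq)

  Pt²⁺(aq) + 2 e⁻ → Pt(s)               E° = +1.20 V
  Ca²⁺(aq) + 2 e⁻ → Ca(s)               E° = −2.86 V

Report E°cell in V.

In the reaction as written, Pt²⁺(aq) is reduced (cathode) and Ca²⁺(aq) is produced by oxidation at the anode.
E°cell = E°(cathode) − E°(anode) = +1.20 − (−2.86) = +4.06 V.

+4.06 V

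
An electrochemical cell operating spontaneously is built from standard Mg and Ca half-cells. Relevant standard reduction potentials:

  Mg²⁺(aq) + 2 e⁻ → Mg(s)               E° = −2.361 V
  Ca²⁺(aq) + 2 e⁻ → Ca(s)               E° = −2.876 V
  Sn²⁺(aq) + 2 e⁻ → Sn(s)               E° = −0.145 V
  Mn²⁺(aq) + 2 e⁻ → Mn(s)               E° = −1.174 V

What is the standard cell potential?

+0.515 V

Of the two couples in this cell, the one with the more positive reduction potential is reduced at the cathode: here that is Mg²⁺/Mg (−2.361 V); Ca²⁺/Ca (−2.876 V) is the anode.
E°cell = E°(cathode) − E°(anode) = −2.361 − (−2.876) = +0.515 V.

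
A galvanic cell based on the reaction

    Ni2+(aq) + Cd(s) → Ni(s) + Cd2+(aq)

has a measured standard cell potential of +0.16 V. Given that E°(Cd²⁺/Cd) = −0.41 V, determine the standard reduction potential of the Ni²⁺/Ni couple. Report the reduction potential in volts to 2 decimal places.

In the reaction as written the Ni²⁺/Ni couple is reduced (cathode) and Cd²⁺/Cd is oxidized (anode), so E°cell = E°(Ni²⁺/Ni) − E°(Cd²⁺/Cd).
E°(Ni²⁺/Ni) = E°cell + E°(anode) = +0.16 + (−0.41) = −0.25 V.

−0.25 V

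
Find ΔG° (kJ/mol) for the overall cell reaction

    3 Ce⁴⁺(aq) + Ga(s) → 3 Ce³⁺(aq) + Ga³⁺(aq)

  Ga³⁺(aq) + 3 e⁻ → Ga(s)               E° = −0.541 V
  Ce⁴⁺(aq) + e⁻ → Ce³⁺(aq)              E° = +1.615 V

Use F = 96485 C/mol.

−624 kJ/mol

In the reaction as written Ce⁴⁺(aq) is reduced, so the Ce⁴⁺/Ce³⁺ couple is the cathode and Ga³⁺/Ga is the anode.
E°cell = +1.615 − (−0.541) = +2.156 V; balancing electrons gives n = 3.
ΔG° = −nFE°cell = −(3)(96485)(+2.156) J/mol = −624 kJ/mol.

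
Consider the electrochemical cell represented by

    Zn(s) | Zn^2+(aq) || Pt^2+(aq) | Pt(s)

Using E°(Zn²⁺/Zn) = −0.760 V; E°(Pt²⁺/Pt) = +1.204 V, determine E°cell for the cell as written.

By convention the left-hand electrode in cell notation is the anode (oxidation) and the right-hand electrode is the cathode (reduction).
E°cell = E°(right) − E°(left) = +1.204 − (−0.760) = +1.964 V.

+1.964 V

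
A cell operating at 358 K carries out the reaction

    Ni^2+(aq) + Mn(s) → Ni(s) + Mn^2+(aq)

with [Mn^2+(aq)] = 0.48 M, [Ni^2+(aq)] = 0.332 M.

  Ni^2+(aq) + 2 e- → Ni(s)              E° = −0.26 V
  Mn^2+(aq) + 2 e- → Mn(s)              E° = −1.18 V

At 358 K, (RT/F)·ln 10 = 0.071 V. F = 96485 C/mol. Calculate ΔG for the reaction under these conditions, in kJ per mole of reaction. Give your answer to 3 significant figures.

With Ni²⁺/Ni reduced at the cathode, E°cell = −0.26 − (−1.18) = +0.92 V and n = 2.
Q = [Mn^2+(aq)] / [Ni^2+(aq)] = 1.45, so log Q = 0.160 and E = +0.92 − (0.071/2)(0.160) = +0.9143 V.
Then ΔG = −nFE = −2 × 96485 × +0.9143 J/mol = −176 kJ/mol.

−176 kJ/mol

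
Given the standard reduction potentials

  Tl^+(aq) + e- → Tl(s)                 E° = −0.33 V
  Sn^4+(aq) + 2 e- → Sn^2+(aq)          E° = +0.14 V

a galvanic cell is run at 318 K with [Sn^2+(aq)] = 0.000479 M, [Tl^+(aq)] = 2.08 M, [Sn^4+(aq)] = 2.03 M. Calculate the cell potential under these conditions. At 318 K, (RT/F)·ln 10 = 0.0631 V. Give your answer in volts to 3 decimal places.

The Sn⁴⁺/Sn²⁺ couple has the more positive E°, so it is the cathode; Tl⁺/Tl is the anode.
E°cell = +0.14 − (−0.33) = +0.47 V, with n = 2 electrons transferred.
Balancing gives Sn^4+(aq) + 2 Tl(s) → Sn^2+(aq) + 2 Tl^+(aq); hence Q = ([Sn^2+(aq)]·[Tl^+(aq)]^2) / [Sn^4+(aq)] = 0.00102 (log Q = −2.991).
E = E° − (0.0631/n)·log Q = +0.47 − (0.0631/2)(−2.991) = +0.564 V.

+0.564 V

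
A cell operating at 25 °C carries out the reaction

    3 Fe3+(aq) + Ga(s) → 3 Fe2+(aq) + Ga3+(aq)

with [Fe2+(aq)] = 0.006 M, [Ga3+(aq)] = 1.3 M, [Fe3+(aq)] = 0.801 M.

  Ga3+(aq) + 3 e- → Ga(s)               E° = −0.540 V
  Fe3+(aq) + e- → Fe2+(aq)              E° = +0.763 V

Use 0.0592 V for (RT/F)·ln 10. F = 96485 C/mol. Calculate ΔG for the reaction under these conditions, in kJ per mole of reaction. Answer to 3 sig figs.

−413 kJ/mol

The standard cell potential is +0.763 − (−0.540) = +1.303 V, with n = 3 electrons in the balanced equation.
The reaction quotient is ([Fe2+(aq)]^3·[Ga3+(aq)]) / [Fe3+(aq)]^3 = 5.46×10^−7; by Nernst, E = +1.303 − (0.0592/3)(−6.263) = +1.4266 V.
Finally ΔG = −nFE = −(3)(96485 C/mol)(+1.4266 V) = −413 kJ/mol.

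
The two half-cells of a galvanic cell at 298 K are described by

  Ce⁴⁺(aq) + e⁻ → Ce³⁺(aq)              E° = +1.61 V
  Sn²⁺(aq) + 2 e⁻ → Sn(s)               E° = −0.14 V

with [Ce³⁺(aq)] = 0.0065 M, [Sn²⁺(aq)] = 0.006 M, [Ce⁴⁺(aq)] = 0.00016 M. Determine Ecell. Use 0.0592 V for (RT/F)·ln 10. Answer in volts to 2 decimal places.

+1.72 V

Since E°(Ce⁴⁺/Ce³⁺) > E°(Sn²⁺/Sn), Ce⁴⁺/Ce³⁺ serves as the cathode.
E°cell = E°cat − E°an = +1.61 − (−0.14) = +1.75 V; n = 2.
Balancing gives 2 Ce⁴⁺(aq) + Sn(s) → 2 Ce³⁺(aq) + Sn²⁺(aq); hence Q = ([Ce³⁺(aq)]^2·[Sn²⁺(aq)]) / [Ce⁴⁺(aq)]^2 = 9.9 (log Q = 0.996).
By the Nernst equation, E = +1.75 − (0.0592/2)·(0.996) = +1.72 V.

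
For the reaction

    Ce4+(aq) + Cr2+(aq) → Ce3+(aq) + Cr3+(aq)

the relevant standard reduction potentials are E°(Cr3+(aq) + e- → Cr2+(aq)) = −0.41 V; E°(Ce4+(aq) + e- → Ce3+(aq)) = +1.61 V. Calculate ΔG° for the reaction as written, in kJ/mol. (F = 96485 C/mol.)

−195 kJ/mol

In the reaction as written Ce4+(aq) is reduced, so the Ce⁴⁺/Ce³⁺ couple is the cathode and Cr³⁺/Cr²⁺ is the anode.
E°cell = +1.61 − (−0.41) = +2.02 V; balancing electrons gives n = 1.
ΔG° = −nFE°cell = −(1)(96485)(+2.02) J/mol = −195 kJ/mol.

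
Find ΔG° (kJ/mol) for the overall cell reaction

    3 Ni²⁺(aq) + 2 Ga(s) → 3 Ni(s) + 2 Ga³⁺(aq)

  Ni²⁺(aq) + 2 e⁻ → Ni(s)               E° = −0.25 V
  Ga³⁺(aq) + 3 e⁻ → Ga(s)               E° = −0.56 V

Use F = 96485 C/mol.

In the reaction as written Ni²⁺(aq) is reduced, so the Ni²⁺/Ni couple is the cathode and Ga³⁺/Ga is the anode.
E°cell = −0.25 − (−0.56) = +0.31 V; balancing electrons gives n = 6.
ΔG° = −nFE°cell = −(6)(96485)(+0.31) J/mol = −179 kJ/mol.

−179 kJ/mol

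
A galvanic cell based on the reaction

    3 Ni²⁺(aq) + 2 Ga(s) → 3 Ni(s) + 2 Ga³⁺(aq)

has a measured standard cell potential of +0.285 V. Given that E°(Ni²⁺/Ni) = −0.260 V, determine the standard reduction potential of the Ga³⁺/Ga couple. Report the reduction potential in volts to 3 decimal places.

In the reaction as written the Ni²⁺/Ni couple is reduced (cathode) and Ga³⁺/Ga is oxidized (anode), so E°cell = E°(Ni²⁺/Ni) − E°(Ga³⁺/Ga).
E°(Ga³⁺/Ga) = E°(cathode) − E°cell = −0.260 − (+0.285) = −0.545 V.

−0.545 V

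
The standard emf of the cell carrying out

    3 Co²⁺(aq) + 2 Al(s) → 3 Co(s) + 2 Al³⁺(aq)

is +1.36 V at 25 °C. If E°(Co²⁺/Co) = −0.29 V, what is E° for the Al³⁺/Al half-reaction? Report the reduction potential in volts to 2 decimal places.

In the reaction as written the Co²⁺/Co couple is reduced (cathode) and Al³⁺/Al is oxidized (anode), so E°cell = E°(Co²⁺/Co) − E°(Al³⁺/Al).
E°(Al³⁺/Al) = E°(cathode) − E°cell = −0.29 − (+1.36) = −1.65 V.

−1.65 V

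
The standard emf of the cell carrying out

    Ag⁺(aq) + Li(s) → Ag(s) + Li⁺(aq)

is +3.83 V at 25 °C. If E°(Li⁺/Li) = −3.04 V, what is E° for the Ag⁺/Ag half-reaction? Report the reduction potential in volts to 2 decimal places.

+0.79 V

In the reaction as written the Ag⁺/Ag couple is reduced (cathode) and Li⁺/Li is oxidized (anode), so E°cell = E°(Ag⁺/Ag) − E°(Li⁺/Li).
E°(Ag⁺/Ag) = E°cell + E°(anode) = +3.83 + (−3.04) = +0.79 V.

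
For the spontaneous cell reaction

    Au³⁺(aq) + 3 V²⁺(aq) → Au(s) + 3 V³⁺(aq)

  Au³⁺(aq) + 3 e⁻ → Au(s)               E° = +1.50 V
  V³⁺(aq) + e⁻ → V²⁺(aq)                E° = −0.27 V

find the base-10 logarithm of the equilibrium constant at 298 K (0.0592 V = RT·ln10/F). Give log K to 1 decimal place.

log K = 89.7

The Au³⁺/Au couple is reduced (cathode); E°cell = +1.50 − (−0.27) = +1.77 V with n = 3.
At equilibrium E = 0, so log K = nE°cell / 0.0592 = (3)(+1.77) / 0.0592 = 89.7.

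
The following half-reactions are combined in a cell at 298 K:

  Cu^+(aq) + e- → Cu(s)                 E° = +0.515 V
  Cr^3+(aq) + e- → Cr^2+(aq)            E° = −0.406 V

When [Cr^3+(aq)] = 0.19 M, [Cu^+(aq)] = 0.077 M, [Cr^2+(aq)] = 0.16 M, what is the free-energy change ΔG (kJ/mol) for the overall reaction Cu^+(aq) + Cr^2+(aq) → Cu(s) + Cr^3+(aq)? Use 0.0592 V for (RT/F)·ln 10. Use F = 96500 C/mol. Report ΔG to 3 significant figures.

−82.1 kJ/mol

E°cell = +0.515 − (−0.406) = +0.921 V; the balanced reaction transfers n = 1 electron.
The reaction quotient is [Cr^3+(aq)] / ([Cu^+(aq)]·[Cr^2+(aq)]) = 15.4; by Nernst, E = +0.921 − (0.0592/1)(1.188) = +0.8507 V.
ΔG = −nFE = −(1)(96500)(+0.8507) J/mol = −82.1 kJ/mol.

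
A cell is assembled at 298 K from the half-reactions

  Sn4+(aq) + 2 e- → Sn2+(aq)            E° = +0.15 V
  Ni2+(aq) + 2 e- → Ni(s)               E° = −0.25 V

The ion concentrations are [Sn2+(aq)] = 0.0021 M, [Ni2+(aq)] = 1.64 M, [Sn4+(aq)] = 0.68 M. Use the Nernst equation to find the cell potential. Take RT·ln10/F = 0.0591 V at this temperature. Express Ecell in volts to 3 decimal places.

+0.468 V

The Sn⁴⁺/Sn²⁺ couple has the more positive E°, so it is the cathode; Ni²⁺/Ni is the anode.
E°cell = E°cat − E°an = +0.15 − (−0.25) = +0.40 V; n = 2.
For the overall reaction Sn4+(aq) + Ni(s) → Sn2+(aq) + Ni2+(aq), Q = ([Sn2+(aq)]·[Ni2+(aq)]) / [Sn4+(aq)] = 0.00506, giving log Q = −2.295.
Applying E = E° − (RT ln10/nF)·log Q gives +0.40 − (0.0591/2)(−2.295) = +0.468 V.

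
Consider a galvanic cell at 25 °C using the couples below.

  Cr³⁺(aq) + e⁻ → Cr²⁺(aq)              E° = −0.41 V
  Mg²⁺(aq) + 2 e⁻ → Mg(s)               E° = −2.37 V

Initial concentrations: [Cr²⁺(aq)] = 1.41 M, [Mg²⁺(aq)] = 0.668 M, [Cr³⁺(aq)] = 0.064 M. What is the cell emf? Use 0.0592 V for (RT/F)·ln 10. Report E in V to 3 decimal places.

+1.886 V

Since E°(Cr³⁺/Cr²⁺) > E°(Mg²⁺/Mg), Cr³⁺/Cr²⁺ serves as the cathode.
E°cell = −0.41 − (−2.37) = +1.96 V, with n = 2 electrons transferred.
Balancing gives 2 Cr³⁺(aq) + Mg(s) → 2 Cr²⁺(aq) + Mg²⁺(aq); hence Q = ([Cr²⁺(aq)]^2·[Mg²⁺(aq)]) / [Cr³⁺(aq)]^2 = 324 (log Q = 2.511).
Applying E = E° − (RT ln10/nF)·log Q gives +1.96 − (0.0592/2)(2.511) = +1.886 V.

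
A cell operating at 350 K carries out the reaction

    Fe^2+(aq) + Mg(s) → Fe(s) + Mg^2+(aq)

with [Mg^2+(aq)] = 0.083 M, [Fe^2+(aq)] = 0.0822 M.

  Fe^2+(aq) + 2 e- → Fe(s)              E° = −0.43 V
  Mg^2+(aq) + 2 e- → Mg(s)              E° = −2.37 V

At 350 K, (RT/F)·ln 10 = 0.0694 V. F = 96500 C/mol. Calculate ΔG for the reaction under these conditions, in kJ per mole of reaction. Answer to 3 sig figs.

With Fe²⁺/Fe reduced at the cathode, E°cell = −0.43 − (−2.37) = +1.94 V and n = 2.
Here Q = [Mg^2+(aq)] / [Fe^2+(aq)] = 1.01 (log Q = 0.004), giving E = +1.94 − (0.0694/2)·(0.004) = +1.9399 V.
Finally ΔG = −nFE = −(2)(96500 C/mol)(+1.9399 V) = −374 kJ/mol.

−374 kJ/mol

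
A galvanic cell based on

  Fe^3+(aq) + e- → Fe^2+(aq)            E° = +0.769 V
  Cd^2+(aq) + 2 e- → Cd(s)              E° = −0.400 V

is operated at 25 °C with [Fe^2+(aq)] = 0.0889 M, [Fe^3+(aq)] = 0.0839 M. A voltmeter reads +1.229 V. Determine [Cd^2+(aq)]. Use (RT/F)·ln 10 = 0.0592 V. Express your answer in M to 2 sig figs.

0.0084 M

The Fe³⁺/Fe²⁺ couple has the larger reduction potential, so it is the cathode: E°cell = +0.769 − (−0.400) = +1.169 V and n = 2.
Since E = E° − (0.0592/n)·log Q, log Q = n(E° − E)/0.0592 = −2.027.
Balancing electrons gives 2 Fe^3+(aq) + Cd(s) → 2 Fe^2+(aq) + Cd^2+(aq); thus Q = ([Fe^2+(aq)]^2·[Cd^2+(aq)]) / [Fe^3+(aq)]^2.
Solving for the unknown gives log [Cd^2+(aq)] = −2.077, so [Cd^2+(aq)] ≈ 0.0084 M.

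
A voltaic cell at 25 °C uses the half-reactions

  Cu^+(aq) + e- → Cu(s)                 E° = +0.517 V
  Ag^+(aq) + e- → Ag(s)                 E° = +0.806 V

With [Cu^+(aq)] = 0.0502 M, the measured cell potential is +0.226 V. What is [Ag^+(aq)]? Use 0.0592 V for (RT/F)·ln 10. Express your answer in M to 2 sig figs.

0.0043 M

Ag⁺/Ag is the cathode (higher E°); E°cell = +0.806 − (+0.517) = +0.289 V with n = 1.
Rearranging E = E° − (0.0592/n)·log Q gives log Q = 1(+0.289 − (+0.226))/0.0592 = 1.064.
For Ag^+(aq) + Cu(s) → Ag(s) + Cu^+(aq), the reaction quotient is Q = [Cu^+(aq)] / [Ag^+(aq)].
Substituting the known concentrations and solving, log [Ag^+(aq)] = −2.363 and [Ag^+(aq)] = 0.0043 M.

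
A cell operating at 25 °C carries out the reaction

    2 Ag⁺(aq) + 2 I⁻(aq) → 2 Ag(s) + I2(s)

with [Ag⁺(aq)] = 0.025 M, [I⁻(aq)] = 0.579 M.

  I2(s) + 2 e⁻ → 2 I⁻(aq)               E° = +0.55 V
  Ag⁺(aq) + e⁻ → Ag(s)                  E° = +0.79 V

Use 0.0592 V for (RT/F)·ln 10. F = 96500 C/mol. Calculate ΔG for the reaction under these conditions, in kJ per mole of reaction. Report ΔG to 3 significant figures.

With Ag⁺/Ag reduced at the cathode, E°cell = +0.79 − (+0.55) = +0.24 V and n = 2.
Q = 1 / ([Ag⁺(aq)]^2·[I⁻(aq)]^2) = 4.77×10^3, so log Q = 3.679 and E = +0.24 − (0.0592/2)(3.679) = +0.1311 V.
ΔG = −nFE = −(2)(96500)(+0.1311) J/mol = −25.3 kJ/mol.

−25.3 kJ/mol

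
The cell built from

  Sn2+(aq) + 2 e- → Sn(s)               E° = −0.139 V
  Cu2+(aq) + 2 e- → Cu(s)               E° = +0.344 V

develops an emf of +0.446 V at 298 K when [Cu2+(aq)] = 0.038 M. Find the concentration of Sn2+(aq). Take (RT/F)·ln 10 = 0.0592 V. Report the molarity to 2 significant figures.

0.68 M

With Cu²⁺/Cu at the cathode and Sn²⁺/Sn at the anode, E°cell = +0.344 − (−0.139) = +0.483 V (n = 2).
Rearranging E = E° − (0.0592/n)·log Q gives log Q = 2(+0.483 − (+0.446))/0.0592 = 1.250.
The balanced reaction is Cu2+(aq) + Sn(s) → Cu(s) + Sn2+(aq), so Q = [Sn2+(aq)] / [Cu2+(aq)].
Solving for the unknown gives log [Sn2+(aq)] = −0.170, so [Sn2+(aq)] ≈ 0.68 M.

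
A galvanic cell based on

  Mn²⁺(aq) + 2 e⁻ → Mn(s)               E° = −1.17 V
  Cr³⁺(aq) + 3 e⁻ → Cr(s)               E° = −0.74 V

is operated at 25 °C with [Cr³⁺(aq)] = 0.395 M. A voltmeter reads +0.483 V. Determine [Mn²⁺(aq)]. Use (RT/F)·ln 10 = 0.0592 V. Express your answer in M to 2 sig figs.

0.0087 M

Cr³⁺/Cr is the cathode (higher E°); E°cell = −0.74 − (−1.17) = +0.43 V with n = 6.
Since E = E° − (0.0592/n)·log Q, log Q = n(E° − E)/0.0592 = −5.372.
Balancing electrons gives 2 Cr³⁺(aq) + 3 Mn(s) → 2 Cr(s) + 3 Mn²⁺(aq); thus Q = [Mn²⁺(aq)]^3 / [Cr³⁺(aq)]^2.
Solving for the unknown gives log [Mn²⁺(aq)] = −2.060, so [Mn²⁺(aq)] ≈ 0.0087 M.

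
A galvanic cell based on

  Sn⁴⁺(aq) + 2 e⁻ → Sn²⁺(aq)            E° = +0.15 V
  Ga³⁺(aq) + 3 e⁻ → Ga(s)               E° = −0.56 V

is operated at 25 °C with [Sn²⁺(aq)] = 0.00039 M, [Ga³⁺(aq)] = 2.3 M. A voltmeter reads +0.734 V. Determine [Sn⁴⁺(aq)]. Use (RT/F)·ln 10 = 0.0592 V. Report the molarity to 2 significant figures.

With Sn⁴⁺/Sn²⁺ at the cathode and Ga³⁺/Ga at the anode, E°cell = +0.15 − (−0.56) = +0.71 V (n = 6).
Rearranging E = E° − (0.0592/n)·log Q gives log Q = 6(+0.71 − (+0.734))/0.0592 = −2.432.
For 3 Sn⁴⁺(aq) + 2 Ga(s) → 3 Sn²⁺(aq) + 2 Ga³⁺(aq), the reaction quotient is Q = ([Sn²⁺(aq)]^3·[Ga³⁺(aq)]^2) / [Sn⁴⁺(aq)]^3.
Solving for the unknown gives log [Sn⁴⁺(aq)] = −2.357, so [Sn⁴⁺(aq)] ≈ 0.0044 M.

0.0044 M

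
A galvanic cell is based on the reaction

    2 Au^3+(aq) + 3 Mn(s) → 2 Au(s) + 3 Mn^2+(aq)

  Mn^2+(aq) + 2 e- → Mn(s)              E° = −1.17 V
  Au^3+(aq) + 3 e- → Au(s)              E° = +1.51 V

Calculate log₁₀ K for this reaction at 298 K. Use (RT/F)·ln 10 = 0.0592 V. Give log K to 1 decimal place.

The Au³⁺/Au couple is reduced (cathode); E°cell = +1.51 − (−1.17) = +2.68 V with n = 6.
At equilibrium E = 0, so log K = nE°cell / 0.0592 = (6)(+2.68) / 0.0592 = 271.6.

log K = 271.6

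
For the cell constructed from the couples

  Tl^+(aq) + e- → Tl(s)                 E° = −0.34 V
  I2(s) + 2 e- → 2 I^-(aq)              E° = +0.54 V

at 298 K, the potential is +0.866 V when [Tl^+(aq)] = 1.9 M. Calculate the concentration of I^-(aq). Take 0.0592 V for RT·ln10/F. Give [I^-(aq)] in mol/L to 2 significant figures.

0.91 M

The I₂/I⁻ couple has the larger reduction potential, so it is the cathode: E°cell = +0.54 − (−0.34) = +0.88 V and n = 2.
Rearranging E = E° − (0.0592/n)·log Q gives log Q = 2(+0.88 − (+0.866))/0.0592 = 0.473.
The balanced reaction is I2(s) + 2 Tl(s) → 2 I^-(aq) + 2 Tl^+(aq), so Q = [I^-(aq)]^2·[Tl^+(aq)]^2.
Isolating [I^-(aq)] in Q = 10^{0.473} yields log [I^-(aq)] = −0.042, i.e. 0.91 M.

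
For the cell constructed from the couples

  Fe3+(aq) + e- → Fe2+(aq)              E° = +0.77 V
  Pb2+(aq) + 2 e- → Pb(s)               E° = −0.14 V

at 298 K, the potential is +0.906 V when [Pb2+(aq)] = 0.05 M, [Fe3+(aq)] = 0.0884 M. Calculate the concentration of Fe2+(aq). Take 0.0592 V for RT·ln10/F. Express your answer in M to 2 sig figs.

0.46 M

The Fe³⁺/Fe²⁺ couple has the larger reduction potential, so it is the cathode: E°cell = +0.77 − (−0.14) = +0.91 V and n = 2.
Rearranging E = E° − (0.0592/n)·log Q gives log Q = 2(+0.91 − (+0.906))/0.0592 = 0.135.
The balanced reaction is 2 Fe3+(aq) + Pb(s) → 2 Fe2+(aq) + Pb2+(aq), so Q = ([Fe2+(aq)]^2·[Pb2+(aq)]) / [Fe3+(aq)]^2.
Solving for the unknown gives log [Fe2+(aq)] = −0.336, so [Fe2+(aq)] ≈ 0.46 M.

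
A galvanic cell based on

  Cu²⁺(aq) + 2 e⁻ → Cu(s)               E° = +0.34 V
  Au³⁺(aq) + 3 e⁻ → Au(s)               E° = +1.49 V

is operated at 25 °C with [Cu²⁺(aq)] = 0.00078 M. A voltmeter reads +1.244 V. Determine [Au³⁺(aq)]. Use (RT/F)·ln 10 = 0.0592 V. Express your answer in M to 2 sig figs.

1.3 M

With Au³⁺/Au at the cathode and Cu²⁺/Cu at the anode, E°cell = +1.49 − (+0.34) = +1.15 V (n = 6).
From the Nernst equation, log Q = n(E° − E)/0.0592 = 6·(+1.15 − (+1.244))/0.0592 = −9.527.
For 2 Au³⁺(aq) + 3 Cu(s) → 2 Au(s) + 3 Cu²⁺(aq), the reaction quotient is Q = [Cu²⁺(aq)]^3 / [Au³⁺(aq)]^2.
Solving for the unknown gives log [Au³⁺(aq)] = 0.102, so [Au³⁺(aq)] ≈ 1.3 M.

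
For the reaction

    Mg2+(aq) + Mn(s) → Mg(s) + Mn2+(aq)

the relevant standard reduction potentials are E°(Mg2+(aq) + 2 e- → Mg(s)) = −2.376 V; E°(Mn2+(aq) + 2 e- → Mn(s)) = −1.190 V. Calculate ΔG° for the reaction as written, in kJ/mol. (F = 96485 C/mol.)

+229 kJ/mol

In the reaction as written Mg2+(aq) is reduced, so the Mg²⁺/Mg couple is the cathode and Mn²⁺/Mn is the anode.
E°cell = −2.376 − (−1.190) = −1.186 V; balancing electrons gives n = 2.
ΔG° = −nFE°cell = −(2)(96485)(−1.186) J/mol = +229 kJ/mol.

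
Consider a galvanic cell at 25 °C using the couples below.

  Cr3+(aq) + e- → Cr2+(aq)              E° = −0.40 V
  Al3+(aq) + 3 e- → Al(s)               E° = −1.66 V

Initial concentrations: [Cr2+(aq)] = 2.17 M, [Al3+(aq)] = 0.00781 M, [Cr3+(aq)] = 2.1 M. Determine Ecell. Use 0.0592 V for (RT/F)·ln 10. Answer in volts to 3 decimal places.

+1.301 V

Since E°(Cr³⁺/Cr²⁺) > E°(Al³⁺/Al), Cr³⁺/Cr²⁺ serves as the cathode.
E°cell = −0.40 − (−1.66) = +1.26 V, with n = 3 electrons transferred.
The balanced reaction is 3 Cr3+(aq) + Al(s) → 3 Cr2+(aq) + Al3+(aq), so Q = ([Cr2+(aq)]^3·[Al3+(aq)]) / [Cr3+(aq)]^3 = 0.00862 and log Q = −2.065.
E = E° − (0.0592/n)·log Q = +1.26 − (0.0592/3)(−2.065) = +1.301 V.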